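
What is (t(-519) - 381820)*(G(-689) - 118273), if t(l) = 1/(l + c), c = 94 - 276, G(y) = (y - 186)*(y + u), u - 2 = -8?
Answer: -131111739228492/701 ≈ -1.8704e+11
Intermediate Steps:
u = -6 (u = 2 - 8 = -6)
G(y) = (-186 + y)*(-6 + y) (G(y) = (y - 186)*(y - 6) = (-186 + y)*(-6 + y))
c = -182
t(l) = 1/(-182 + l) (t(l) = 1/(l - 182) = 1/(-182 + l))
(t(-519) - 381820)*(G(-689) - 118273) = (1/(-182 - 519) - 381820)*((1116 + (-689)**2 - 192*(-689)) - 118273) = (1/(-701) - 381820)*((1116 + 474721 + 132288) - 118273) = (-1/701 - 381820)*(608125 - 118273) = -267655821/701*489852 = -131111739228492/701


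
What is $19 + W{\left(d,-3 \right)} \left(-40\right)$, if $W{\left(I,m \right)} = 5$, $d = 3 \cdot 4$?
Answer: $-181$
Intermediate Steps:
$d = 12$
$19 + W{\left(d,-3 \right)} \left(-40\right) = 19 + 5 \left(-40\right) = 19 - 200 = -181$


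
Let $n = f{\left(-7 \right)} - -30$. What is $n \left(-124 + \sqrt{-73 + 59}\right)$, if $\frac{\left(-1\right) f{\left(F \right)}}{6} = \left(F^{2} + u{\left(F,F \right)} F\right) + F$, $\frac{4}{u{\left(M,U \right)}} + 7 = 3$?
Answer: $32736 - 264 i \sqrt{14} \approx 32736.0 - 987.8 i$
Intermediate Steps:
$u{\left(M,U \right)} = -1$ ($u{\left(M,U \right)} = \frac{4}{-7 + 3} = \frac{4}{-4} = 4 \left(- \frac{1}{4}\right) = -1$)
$f{\left(F \right)} = - 6 F^{2}$ ($f{\left(F \right)} = - 6 \left(\left(F^{2} - F\right) + F\right) = - 6 F^{2}$)
$n = -264$ ($n = - 6 \left(-7\right)^{2} - -30 = \left(-6\right) 49 + 30 = -294 + 30 = -264$)
$n \left(-124 + \sqrt{-73 + 59}\right) = - 264 \left(-124 + \sqrt{-73 + 59}\right) = - 264 \left(-124 + \sqrt{-14}\right) = - 264 \left(-124 + i \sqrt{14}\right) = 32736 - 264 i \sqrt{14}$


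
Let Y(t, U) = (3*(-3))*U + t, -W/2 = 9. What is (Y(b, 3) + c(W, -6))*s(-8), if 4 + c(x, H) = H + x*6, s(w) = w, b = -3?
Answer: 1184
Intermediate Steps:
W = -18 (W = -2*9 = -18)
c(x, H) = -4 + H + 6*x (c(x, H) = -4 + (H + x*6) = -4 + (H + 6*x) = -4 + H + 6*x)
Y(t, U) = t - 9*U (Y(t, U) = -9*U + t = t - 9*U)
(Y(b, 3) + c(W, -6))*s(-8) = ((-3 - 9*3) + (-4 - 6 + 6*(-18)))*(-8) = ((-3 - 27) + (-4 - 6 - 108))*(-8) = (-30 - 118)*(-8) = -148*(-8) = 1184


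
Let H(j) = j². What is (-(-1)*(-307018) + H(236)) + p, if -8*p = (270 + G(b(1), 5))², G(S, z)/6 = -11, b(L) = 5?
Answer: -256524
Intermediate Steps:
G(S, z) = -66 (G(S, z) = 6*(-11) = -66)
p = -5202 (p = -(270 - 66)²/8 = -⅛*204² = -⅛*41616 = -5202)
(-(-1)*(-307018) + H(236)) + p = (-(-1)*(-307018) + 236²) - 5202 = (-1*307018 + 55696) - 5202 = (-307018 + 55696) - 5202 = -251322 - 5202 = -256524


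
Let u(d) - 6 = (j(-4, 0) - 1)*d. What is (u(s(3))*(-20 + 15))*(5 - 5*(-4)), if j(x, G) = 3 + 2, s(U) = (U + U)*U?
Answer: -9750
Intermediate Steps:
s(U) = 2*U² (s(U) = (2*U)*U = 2*U²)
j(x, G) = 5
u(d) = 6 + 4*d (u(d) = 6 + (5 - 1)*d = 6 + 4*d)
(u(s(3))*(-20 + 15))*(5 - 5*(-4)) = ((6 + 4*(2*3²))*(-20 + 15))*(5 - 5*(-4)) = ((6 + 4*(2*9))*(-5))*(5 + 20) = ((6 + 4*18)*(-5))*25 = ((6 + 72)*(-5))*25 = (78*(-5))*25 = -390*25 = -9750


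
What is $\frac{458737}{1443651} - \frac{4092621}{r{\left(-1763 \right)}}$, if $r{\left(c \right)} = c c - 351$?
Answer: $- \frac{4482645293405}{4486604563518} \approx -0.99912$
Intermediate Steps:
$r{\left(c \right)} = -351 + c^{2}$ ($r{\left(c \right)} = c^{2} - 351 = -351 + c^{2}$)
$\frac{458737}{1443651} - \frac{4092621}{r{\left(-1763 \right)}} = \frac{458737}{1443651} - \frac{4092621}{-351 + \left(-1763\right)^{2}} = 458737 \cdot \frac{1}{1443651} - \frac{4092621}{-351 + 3108169} = \frac{458737}{1443651} - \frac{4092621}{3107818} = - \frac{4482645293405}{4486604563518}$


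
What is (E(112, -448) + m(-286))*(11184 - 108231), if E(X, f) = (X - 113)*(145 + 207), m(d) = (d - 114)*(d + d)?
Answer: -22170193056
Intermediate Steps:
m(d) = 2*d*(-114 + d) (m(d) = (-114 + d)*(2*d) = 2*d*(-114 + d))
E(X, f) = -39776 + 352*X (E(X, f) = (-113 + X)*352 = -39776 + 352*X)
(E(112, -448) + m(-286))*(11184 - 108231) = ((-39776 + 352*112) + 2*(-286)*(-114 - 286))*(11184 - 108231) = ((-39776 + 39424) + 2*(-286)*(-400))*(-97047) = (-352 + 228800)*(-97047) = 228448*(-97047) = -22170193056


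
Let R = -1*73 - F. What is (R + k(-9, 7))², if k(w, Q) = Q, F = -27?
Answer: 1521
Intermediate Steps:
R = -46 (R = -1*73 - 1*(-27) = -73 + 27 = -46)
(R + k(-9, 7))² = (-46 + 7)² = (-39)² = 1521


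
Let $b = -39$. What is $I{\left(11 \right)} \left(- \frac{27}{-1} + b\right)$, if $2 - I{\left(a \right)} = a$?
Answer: $108$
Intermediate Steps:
$I{\left(a \right)} = 2 - a$
$I{\left(11 \right)} \left(- \frac{27}{-1} + b\right) = \left(2 - 11\right) \left(- \frac{27}{-1} - 39\right) = \left(2 - 11\right) \left(\left(-27\right) \left(-1\right) - 39\right) = - 9 \left(27 - 39\right) = \left(-9\right) \left(-12\right) = 108$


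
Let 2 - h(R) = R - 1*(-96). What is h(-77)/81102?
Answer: -17/81102 ≈ -0.00020961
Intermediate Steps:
h(R) = -94 - R (h(R) = 2 - (R - 1*(-96)) = 2 - (R + 96) = 2 - (96 + R) = 2 + (-96 - R) = -94 - R)
h(-77)/81102 = (-94 - 1*(-77))/81102 = (-94 + 77)*(1/81102) = -17*1/81102 = -17/81102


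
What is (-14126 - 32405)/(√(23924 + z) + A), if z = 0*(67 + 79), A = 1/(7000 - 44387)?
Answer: -1739654497/33440674585555 - 130080925358678*√5981/33440674585555 ≈ -300.83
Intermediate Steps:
A = -1/37387 (A = 1/(-37387) = -1/37387 ≈ -2.6747e-5)
z = 0 (z = 0*146 = 0)
(-14126 - 32405)/(√(23924 + z) + A) = (-14126 - 32405)/(√(23924 + 0) - 1/37387) = -46531/(√23924 - 1/37387) = -46531/(2*√5981 - 1/37387) = -46531/(-1/37387 + 2*√5981)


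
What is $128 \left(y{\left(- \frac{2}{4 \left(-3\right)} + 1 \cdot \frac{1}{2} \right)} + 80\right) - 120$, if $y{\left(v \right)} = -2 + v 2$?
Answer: $\frac{30104}{3} \approx 10035.0$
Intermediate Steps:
$y{\left(v \right)} = -2 + 2 v$
$128 \left(y{\left(- \frac{2}{4 \left(-3\right)} + 1 \cdot \frac{1}{2} \right)} + 80\right) - 120 = 128 \left(\left(-2 + 2 \left(- \frac{2}{4 \left(-3\right)} + 1 \cdot \frac{1}{2}\right)\right) + 80\right) - 120 = 128 \left(\left(-2 + 2 \left(- \frac{2}{-12} + 1 \cdot \frac{1}{2}\right)\right) + 80\right) - 120 = 128 \left(\left(-2 + 2 \left(\left(-2\right) \left(- \frac{1}{12}\right) + \frac{1}{2}\right)\right) + 80\right) - 120 = 128 \left(\left(-2 + 2 \left(\frac{1}{6} + \frac{1}{2}\right)\right) + 80\right) - 120 = 128 \left(\left(-2 + 2 \cdot \frac{2}{3}\right) + 80\right) - 120 = 128 \left(\left(-2 + \frac{4}{3}\right) + 80\right) - 120 = 128 \left(- \frac{2}{3} + 80\right) - 120 = 128 \cdot \frac{238}{3} - 120 = \frac{30464}{3} - 120 = \frac{30104}{3}$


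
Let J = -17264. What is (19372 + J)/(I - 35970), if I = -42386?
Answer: -527/19589 ≈ -0.026903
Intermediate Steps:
(19372 + J)/(I - 35970) = (19372 - 17264)/(-42386 - 35970) = 2108/(-78356) = 2108*(-1/78356) = -527/19589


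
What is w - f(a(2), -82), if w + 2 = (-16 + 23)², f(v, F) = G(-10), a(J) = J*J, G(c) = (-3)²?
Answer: 38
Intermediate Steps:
G(c) = 9
a(J) = J²
f(v, F) = 9
w = 47 (w = -2 + (-16 + 23)² = -2 + 7² = -2 + 49 = 47)
w - f(a(2), -82) = 47 - 1*9 = 47 - 9 = 38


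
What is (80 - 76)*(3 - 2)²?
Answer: 4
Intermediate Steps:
(80 - 76)*(3 - 2)² = 4*1² = 4*1 = 4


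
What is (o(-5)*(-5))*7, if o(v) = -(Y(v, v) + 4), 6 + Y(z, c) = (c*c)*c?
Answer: -4445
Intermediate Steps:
Y(z, c) = -6 + c³ (Y(z, c) = -6 + (c*c)*c = -6 + c²*c = -6 + c³)
o(v) = 2 - v³ (o(v) = -((-6 + v³) + 4) = -(-2 + v³) = 2 - v³)
(o(-5)*(-5))*7 = ((2 - 1*(-5)³)*(-5))*7 = ((2 - 1*(-125))*(-5))*7 = ((2 + 125)*(-5))*7 = (127*(-5))*7 = -635*7 = -4445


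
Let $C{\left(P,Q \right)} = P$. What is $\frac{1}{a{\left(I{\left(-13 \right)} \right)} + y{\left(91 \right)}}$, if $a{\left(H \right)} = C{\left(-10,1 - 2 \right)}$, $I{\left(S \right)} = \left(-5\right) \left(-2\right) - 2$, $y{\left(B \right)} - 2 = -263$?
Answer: $- \frac{1}{271} \approx -0.00369$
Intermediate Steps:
$y{\left(B \right)} = -261$ ($y{\left(B \right)} = 2 - 263 = -261$)
$I{\left(S \right)} = 8$ ($I{\left(S \right)} = 10 - 2 = 8$)
$a{\left(H \right)} = -10$
$\frac{1}{a{\left(I{\left(-13 \right)} \right)} + y{\left(91 \right)}} = \frac{1}{-10 - 261} = \frac{1}{-271} = - \frac{1}{271}$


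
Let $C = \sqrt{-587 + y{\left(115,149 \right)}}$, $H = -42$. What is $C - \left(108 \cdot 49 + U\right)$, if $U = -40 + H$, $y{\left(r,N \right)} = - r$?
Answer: $-5210 + 3 i \sqrt{78} \approx -5210.0 + 26.495 i$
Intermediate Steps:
$C = 3 i \sqrt{78}$ ($C = \sqrt{-587 - 115} = \sqrt{-702} = 3 i \sqrt{78} \approx 26.495 i$)
$U = -82$ ($U = -40 - 42 = -82$)
$C - \left(108 \cdot 49 + U\right) = 3 i \sqrt{78} - \left(108 \cdot 49 - 82\right) = 3 i \sqrt{78} - \left(5292 - 82\right) = 3 i \sqrt{78} - 5210 = -5210 + 3 i \sqrt{78}$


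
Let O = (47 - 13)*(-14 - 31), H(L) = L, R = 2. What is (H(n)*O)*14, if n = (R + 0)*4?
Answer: -171360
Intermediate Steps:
n = 8 (n = (2 + 0)*4 = 2*4 = 8)
O = -1530 (O = 34*(-45) = -1530)
(H(n)*O)*14 = (8*(-1530))*14 = -12240*14 = -171360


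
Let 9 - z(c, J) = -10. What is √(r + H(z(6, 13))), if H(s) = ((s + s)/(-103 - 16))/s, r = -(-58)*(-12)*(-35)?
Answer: √344961722/119 ≈ 156.08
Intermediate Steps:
z(c, J) = 19 (z(c, J) = 9 - 1*(-10) = 9 + 10 = 19)
r = 24360 (r = -29*24*(-35) = -696*(-35) = 24360)
H(s) = -2/119 (H(s) = ((2*s)/(-119))/s = ((2*s)*(-1/119))/s = (-2*s/119)/s = -2/119)
√(r + H(z(6, 13))) = √(24360 - 2/119) = √(2898838/119) = √344961722/119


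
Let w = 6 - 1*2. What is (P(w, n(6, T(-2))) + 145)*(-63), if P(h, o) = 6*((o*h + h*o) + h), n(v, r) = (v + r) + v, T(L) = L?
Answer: -40887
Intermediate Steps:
w = 4 (w = 6 - 2 = 4)
n(v, r) = r + 2*v (n(v, r) = (r + v) + v = r + 2*v)
P(h, o) = 6*h + 12*h*o (P(h, o) = 6*((h*o + h*o) + h) = 6*(2*h*o + h) = 6*(h + 2*h*o) = 6*h + 12*h*o)
(P(w, n(6, T(-2))) + 145)*(-63) = (6*4*(1 + 2*(-2 + 2*6)) + 145)*(-63) = (6*4*(1 + 2*(-2 + 12)) + 145)*(-63) = (6*4*(1 + 2*10) + 145)*(-63) = (6*4*(1 + 20) + 145)*(-63) = (6*4*21 + 145)*(-63) = (504 + 145)*(-63) = 649*(-63) = -40887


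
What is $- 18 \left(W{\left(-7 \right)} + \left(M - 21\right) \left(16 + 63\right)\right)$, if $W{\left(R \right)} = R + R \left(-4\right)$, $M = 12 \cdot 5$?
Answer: $-55836$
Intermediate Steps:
$M = 60$
$W{\left(R \right)} = - 3 R$ ($W{\left(R \right)} = R - 4 R = - 3 R$)
$- 18 \left(W{\left(-7 \right)} + \left(M - 21\right) \left(16 + 63\right)\right) = - 18 \left(\left(-3\right) \left(-7\right) + \left(60 - 21\right) \left(16 + 63\right)\right) = - 18 \left(21 + 39 \cdot 79\right) = - 18 \left(21 + 3081\right) = \left(-18\right) 3102 = -55836$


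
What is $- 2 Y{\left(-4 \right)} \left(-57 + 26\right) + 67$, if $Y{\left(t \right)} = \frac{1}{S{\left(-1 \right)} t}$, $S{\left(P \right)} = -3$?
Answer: $\frac{433}{6} \approx 72.167$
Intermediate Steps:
$Y{\left(t \right)} = - \frac{1}{3 t}$ ($Y{\left(t \right)} = \frac{1}{\left(-3\right) t} = - \frac{1}{3 t}$)
$- 2 Y{\left(-4 \right)} \left(-57 + 26\right) + 67 = - 2 \left(- \frac{1}{3 \left(-4\right)}\right) \left(-57 + 26\right) + 67 = - 2 \left(\left(- \frac{1}{3}\right) \left(- \frac{1}{4}\right)\right) \left(-31\right) + 67 = \left(-2\right) \frac{1}{12} \left(-31\right) + 67 = \left(- \frac{1}{6}\right) \left(-31\right) + 67 = \frac{31}{6} + 67 = \frac{433}{6}$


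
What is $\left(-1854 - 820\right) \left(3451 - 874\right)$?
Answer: $-6890898$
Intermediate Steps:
$\left(-1854 - 820\right) \left(3451 - 874\right) = \left(-2674\right) 2577 = -6890898$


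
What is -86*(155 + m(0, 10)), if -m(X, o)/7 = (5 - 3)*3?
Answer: -9718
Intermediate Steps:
m(X, o) = -42 (m(X, o) = -7*(5 - 3)*3 = -14*3 = -7*6 = -42)
-86*(155 + m(0, 10)) = -86*(155 - 42) = -86*113 = -9718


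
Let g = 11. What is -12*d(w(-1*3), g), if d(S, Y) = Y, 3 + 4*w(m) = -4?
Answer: -132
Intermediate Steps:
w(m) = -7/4 (w(m) = -¾ + (¼)*(-4) = -¾ - 1 = -7/4)
-12*d(w(-1*3), g) = -12*11 = -132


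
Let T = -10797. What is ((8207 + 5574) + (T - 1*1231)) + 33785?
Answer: 35538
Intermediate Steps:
((8207 + 5574) + (T - 1*1231)) + 33785 = ((8207 + 5574) + (-10797 - 1*1231)) + 33785 = (13781 + (-10797 - 1231)) + 33785 = (13781 - 12028) + 33785 = 1753 + 33785 = 35538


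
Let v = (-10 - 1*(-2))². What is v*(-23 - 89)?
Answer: -7168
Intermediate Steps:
v = 64 (v = (-10 + 2)² = (-8)² = 64)
v*(-23 - 89) = 64*(-23 - 89) = 64*(-112) = -7168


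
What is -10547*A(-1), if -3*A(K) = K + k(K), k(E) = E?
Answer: -21094/3 ≈ -7031.3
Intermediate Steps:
A(K) = -2*K/3 (A(K) = -(K + K)/3 = -2*K/3)
-10547*A(-1) = -(-21094)*(-1)/3 = -10547*⅔ = -21094/3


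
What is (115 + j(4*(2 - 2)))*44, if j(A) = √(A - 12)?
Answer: 5060 + 88*I*√3 ≈ 5060.0 + 152.42*I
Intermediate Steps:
j(A) = √(-12 + A)
(115 + j(4*(2 - 2)))*44 = (115 + √(-12 + 4*(2 - 2)))*44 = (115 + √(-12 + 4*0))*44 = (115 + √(-12 + 0))*44 = (115 + √(-12))*44 = (115 + 2*I*√3)*44 = 5060 + 88*I*√3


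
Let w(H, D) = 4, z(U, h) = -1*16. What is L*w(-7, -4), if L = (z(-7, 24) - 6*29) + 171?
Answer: -76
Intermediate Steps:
z(U, h) = -16
L = -19 (L = (-16 - 6*29) + 171 = (-16 - 174) + 171 = -190 + 171 = -19)
L*w(-7, -4) = -19*4 = -76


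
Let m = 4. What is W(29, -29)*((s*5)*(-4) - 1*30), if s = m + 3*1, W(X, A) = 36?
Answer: -6120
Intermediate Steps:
s = 7 (s = 4 + 3*1 = 4 + 3 = 7)
W(29, -29)*((s*5)*(-4) - 1*30) = 36*((7*5)*(-4) - 1*30) = 36*(35*(-4) - 30) = 36*(-140 - 30) = 36*(-170) = -6120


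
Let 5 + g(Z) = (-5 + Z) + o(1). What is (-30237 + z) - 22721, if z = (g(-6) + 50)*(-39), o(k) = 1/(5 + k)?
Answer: -108581/2 ≈ -54291.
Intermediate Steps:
g(Z) = -59/6 + Z (g(Z) = -5 + ((-5 + Z) + 1/(5 + 1)) = -5 + ((-5 + Z) + 1/6) = -5 + ((-5 + Z) + ⅙) = -5 + (-29/6 + Z) = -59/6 + Z)
z = -2665/2 (z = ((-59/6 - 6) + 50)*(-39) = (-95/6 + 50)*(-39) = (205/6)*(-39) = -2665/2 ≈ -1332.5)
(-30237 + z) - 22721 = (-30237 - 2665/2) - 22721 = -63139/2 - 22721 = -108581/2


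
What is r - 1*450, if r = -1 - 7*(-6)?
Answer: -409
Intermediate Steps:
r = 41 (r = -1 + 42 = 41)
r - 1*450 = 41 - 1*450 = 41 - 450 = -409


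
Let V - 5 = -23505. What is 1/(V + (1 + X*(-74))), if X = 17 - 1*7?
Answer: -1/24239 ≈ -4.1256e-5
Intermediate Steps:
X = 10 (X = 17 - 7 = 10)
V = -23500 (V = 5 - 23505 = -23500)
1/(V + (1 + X*(-74))) = 1/(-23500 + (1 + 10*(-74))) = 1/(-23500 + (1 - 740)) = 1/(-23500 - 739) = 1/(-24239) = -1/24239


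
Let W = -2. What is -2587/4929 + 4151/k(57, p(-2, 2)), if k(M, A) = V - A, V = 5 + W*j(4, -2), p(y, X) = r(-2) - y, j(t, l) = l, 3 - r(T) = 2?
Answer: 6814919/9858 ≈ 691.31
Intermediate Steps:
r(T) = 1 (r(T) = 3 - 1*2 = 3 - 2 = 1)
p(y, X) = 1 - y
V = 9 (V = 5 - 2*(-2) = 5 + 4 = 9)
k(M, A) = 9 - A
-2587/4929 + 4151/k(57, p(-2, 2)) = -2587/4929 + 4151/(9 - (1 - 1*(-2))) = -2587*1/4929 + 4151/(9 - (1 + 2)) = -2587/4929 + 4151/(9 - 1*3) = -2587/4929 + 4151/(9 - 3) = -2587/4929 + 4151/6 = 6814919/9858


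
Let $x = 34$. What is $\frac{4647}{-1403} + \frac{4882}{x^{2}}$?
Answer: $\frac{738757}{810934} \approx 0.911$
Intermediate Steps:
$\frac{4647}{-1403} + \frac{4882}{x^{2}} = \frac{4647}{-1403} + \frac{4882}{34^{2}} = 4647 \left(- \frac{1}{1403}\right) + \frac{4882}{1156} = - \frac{4647}{1403} + 4882 \cdot \frac{1}{1156} = - \frac{4647}{1403} + \frac{2441}{578} = \frac{738757}{810934}$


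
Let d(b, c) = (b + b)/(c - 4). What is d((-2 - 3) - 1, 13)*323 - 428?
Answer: -2576/3 ≈ -858.67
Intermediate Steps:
d(b, c) = 2*b/(-4 + c) (d(b, c) = (2*b)/(-4 + c) = 2*b/(-4 + c))
d((-2 - 3) - 1, 13)*323 - 428 = (2*((-2 - 3) - 1)/(-4 + 13))*323 - 428 = (2*(-5 - 1)/9)*323 - 428 = (2*(-6)*(1/9))*323 - 428 = -4/3*323 - 428 = -1292/3 - 428 = -2576/3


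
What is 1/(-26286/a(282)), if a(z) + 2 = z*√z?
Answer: 1/13143 - 47*√282/4381 ≈ -0.18008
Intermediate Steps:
a(z) = -2 + z^(3/2) (a(z) = -2 + z*√z = -2 + z^(3/2))
1/(-26286/a(282)) = 1/(-26286/(-2 + 282^(3/2))) = 1/(-26286/(-2 + 282*√282)) = 1/13143 - 47*√282/4381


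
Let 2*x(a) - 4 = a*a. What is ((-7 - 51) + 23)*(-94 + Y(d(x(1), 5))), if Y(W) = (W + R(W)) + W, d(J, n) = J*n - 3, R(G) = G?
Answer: 4585/2 ≈ 2292.5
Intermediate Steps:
x(a) = 2 + a²/2 (x(a) = 2 + (a*a)/2 = 2 + a²/2)
d(J, n) = -3 + J*n
Y(W) = 3*W (Y(W) = (W + W) + W = 2*W + W = 3*W)
((-7 - 51) + 23)*(-94 + Y(d(x(1), 5))) = ((-7 - 51) + 23)*(-94 + 3*(-3 + (2 + (½)*1²)*5)) = (-58 + 23)*(-94 + 3*(-3 + (2 + (½)*1)*5)) = -35*(-94 + 3*(-3 + (2 + ½)*5)) = -35*(-94 + 3*(-3 + (5/2)*5)) = -35*(-94 + 3*(-3 + 25/2)) = -35*(-94 + 3*(19/2)) = -35*(-94 + 57/2) = -35*(-131/2) = 4585/2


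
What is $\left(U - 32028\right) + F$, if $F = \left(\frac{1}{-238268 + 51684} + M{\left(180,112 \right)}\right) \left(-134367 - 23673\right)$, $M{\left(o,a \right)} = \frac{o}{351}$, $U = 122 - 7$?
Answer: $- \frac{34248845672}{303199} \approx -1.1296 \cdot 10^{5}$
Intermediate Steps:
$U = 115$ ($U = 122 - 7 = 115$)
$M{\left(o,a \right)} = \frac{o}{351}$ ($M{\left(o,a \right)} = o \frac{1}{351} = \frac{o}{351}$)
$F = - \frac{24572855985}{303199}$ ($F = \left(\frac{1}{-238268 + 51684} + \frac{1}{351} \cdot 180\right) \left(-134367 - 23673\right) = \left(\frac{1}{-186584} + \frac{20}{39}\right) \left(-158040\right) = \left(- \frac{1}{186584} + \frac{20}{39}\right) \left(-158040\right) = \frac{3731641}{7276776} \left(-158040\right) = - \frac{24572855985}{303199} \approx -81045.0$)
$\left(U - 32028\right) + F = \left(115 - 32028\right) - \frac{24572855985}{303199} = -31913 - \frac{24572855985}{303199} = - \frac{34248845672}{303199}$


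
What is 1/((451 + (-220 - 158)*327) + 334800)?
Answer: 1/211645 ≈ 4.7249e-6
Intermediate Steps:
1/((451 + (-220 - 158)*327) + 334800) = 1/((451 - 378*327) + 334800) = 1/((451 - 123606) + 334800) = 1/(-123155 + 334800) = 1/211645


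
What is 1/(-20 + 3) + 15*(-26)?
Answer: -6631/17 ≈ -390.06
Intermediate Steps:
1/(-20 + 3) + 15*(-26) = 1/(-17) - 390 = -1/17 - 390 = -6631/17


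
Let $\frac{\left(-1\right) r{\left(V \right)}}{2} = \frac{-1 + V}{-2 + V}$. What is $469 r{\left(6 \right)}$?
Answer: $- \frac{2345}{2} \approx -1172.5$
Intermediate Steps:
$r{\left(V \right)} = - \frac{2 \left(-1 + V\right)}{-2 + V}$ ($r{\left(V \right)} = - 2 \frac{-1 + V}{-2 + V} = - \frac{2 \left(-1 + V\right)}{-2 + V}$)
$469 r{\left(6 \right)} = 469 \frac{2 \left(1 - 6\right)}{-2 + 6} = 469 \frac{2 \left(1 - 6\right)}{4} = 469 \cdot 2 \cdot \frac{1}{4} \left(-5\right) = 469 \left(- \frac{5}{2}\right) = - \frac{2345}{2}$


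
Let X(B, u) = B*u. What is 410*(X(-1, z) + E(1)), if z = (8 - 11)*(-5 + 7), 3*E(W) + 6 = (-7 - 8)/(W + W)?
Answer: 615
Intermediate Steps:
E(W) = -2 - 5/(2*W) (E(W) = -2 + ((-7 - 8)/(W + W))/3 = -2 + (-15*1/(2*W))/3 = -2 + (-15/(2*W))/3 = -2 - 5/(2*W))
z = -6 (z = -3*2 = -6)
410*(X(-1, z) + E(1)) = 410*(-1*(-6) + (-2 - 5/2/1)) = 410*(6 + (-2 - 5/2*1)) = 410*(6 + (-2 - 5/2)) = 410*(6 - 9/2) = 410*(3/2) = 615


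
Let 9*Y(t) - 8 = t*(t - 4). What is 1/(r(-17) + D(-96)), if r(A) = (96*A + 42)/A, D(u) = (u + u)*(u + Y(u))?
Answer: -51/9508702 ≈ -5.3635e-6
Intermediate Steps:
Y(t) = 8/9 + t*(-4 + t)/9 (Y(t) = 8/9 + (t*(t - 4))/9 = 8/9 + (t*(-4 + t))/9 = 8/9 + t*(-4 + t)/9)
D(u) = 2*u*(8/9 + u²/9 + 5*u/9) (D(u) = (u + u)*(u + (8/9 - 4*u/9 + u²/9)) = (2*u)*(8/9 + u²/9 + 5*u/9) = 2*u*(8/9 + u²/9 + 5*u/9))
r(A) = (42 + 96*A)/A
1/(r(-17) + D(-96)) = 1/((96 + 42/(-17)) + (2/9)*(-96)*(8 + (-96)² + 5*(-96))) = 1/((96 + 42*(-1/17)) + (2/9)*(-96)*(8 + 9216 - 480)) = 1/((96 - 42/17) + (2/9)*(-96)*8744) = 1/(1590/17 - 559616/3) = 1/(-9508702/51) = -51/9508702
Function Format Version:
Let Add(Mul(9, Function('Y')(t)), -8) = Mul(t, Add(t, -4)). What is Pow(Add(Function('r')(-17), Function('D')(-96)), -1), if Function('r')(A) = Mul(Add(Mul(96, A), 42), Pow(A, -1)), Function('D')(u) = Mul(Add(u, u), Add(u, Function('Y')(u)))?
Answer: Rational(-51, 9508702) ≈ -5.3635e-6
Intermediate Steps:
Function('Y')(t) = Add(Rational(8, 9), Mul(Rational(1, 9), t, Add(-4, t))) (Function('Y')(t) = Add(Rational(8, 9), Mul(Rational(1, 9), Mul(t, Add(t, -4)))) = Add(Rational(8, 9), Mul(Rational(1, 9), Mul(t, Add(-4, t)))) = Add(Rational(8, 9), Mul(Rational(1, 9), t, Add(-4, t))))
Function('D')(u) = Mul(2, u, Add(Rational(8, 9), Mul(Rational(1, 9), Pow(u, 2)), Mul(Rational(5, 9), u))) (Function('D')(u) = Mul(Add(u, u), Add(u, Add(Rational(8, 9), Mul(Rational(-4, 9), u), Mul(Rational(1, 9), Pow(u, 2))))) = Mul(Mul(2, u), Add(Rational(8, 9), Mul(Rational(1, 9), Pow(u, 2)), Mul(Rational(5, 9), u))) = Mul(2, u, Add(Rational(8, 9), Mul(Rational(1, 9), Pow(u, 2)), Mul(Rational(5, 9), u))))
Function('r')(A) = Mul(Pow(A, -1), Add(42, Mul(96, A))) (Function('r')(A) = Mul(Add(42, Mul(96, A)), Pow(A, -1)) = Mul(Pow(A, -1), Add(42, Mul(96, A))))
Pow(Add(Function('r')(-17), Function('D')(-96)), -1) = Pow(Add(Add(96, Mul(42, Pow(-17, -1))), Mul(Rational(2, 9), -96, Add(8, Pow(-96, 2), Mul(5, -96)))), -1) = Pow(Add(Add(96, Mul(42, Rational(-1, 17))), Mul(Rational(2, 9), -96, Add(8, 9216, -480))), -1) = Pow(Add(Add(96, Rational(-42, 17)), Mul(Rational(2, 9), -96, 8744)), -1) = Pow(Add(Rational(1590, 17), Rational(-559616, 3)), -1) = Pow(Rational(-9508702, 51), -1) = Rational(-51, 9508702)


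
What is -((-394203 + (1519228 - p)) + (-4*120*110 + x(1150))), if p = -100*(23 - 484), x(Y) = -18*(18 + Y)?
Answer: -1005101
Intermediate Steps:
x(Y) = -324 - 18*Y
p = 46100 (p = -100*(-461) = 46100)
-((-394203 + (1519228 - p)) + (-4*120*110 + x(1150))) = -((-394203 + (1519228 - 1*46100)) + (-4*120*110 + (-324 - 18*1150))) = -((-394203 + (1519228 - 46100)) + (-480*110 + (-324 - 20700))) = -((-394203 + 1473128) + (-52800 - 21024)) = -(1078925 - 73824) = -1*1005101 = -1005101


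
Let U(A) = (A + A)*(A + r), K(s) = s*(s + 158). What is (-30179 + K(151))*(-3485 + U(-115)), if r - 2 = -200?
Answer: 1128962400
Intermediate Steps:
r = -198 (r = 2 - 200 = -198)
K(s) = s*(158 + s)
U(A) = 2*A*(-198 + A) (U(A) = (A + A)*(A - 198) = (2*A)*(-198 + A) = 2*A*(-198 + A))
(-30179 + K(151))*(-3485 + U(-115)) = (-30179 + 151*(158 + 151))*(-3485 + 2*(-115)*(-198 - 115)) = (-30179 + 151*309)*(-3485 + 2*(-115)*(-313)) = (-30179 + 46659)*(-3485 + 71990) = 16480*68505 = 1128962400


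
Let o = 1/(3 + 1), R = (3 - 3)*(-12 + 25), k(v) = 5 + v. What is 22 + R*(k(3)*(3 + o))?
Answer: 22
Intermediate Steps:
R = 0 (R = 0*13 = 0)
o = ¼ (o = 1/4 = ¼ ≈ 0.25000)
22 + R*(k(3)*(3 + o)) = 22 + 0*((5 + 3)*(3 + ¼)) = 22 + 0*(8*(13/4)) = 22 + 0*26 = 22 + 0 = 22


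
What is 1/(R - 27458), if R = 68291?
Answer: 1/40833 ≈ 2.4490e-5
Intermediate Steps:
1/(R - 27458) = 1/(68291 - 27458) = 1/40833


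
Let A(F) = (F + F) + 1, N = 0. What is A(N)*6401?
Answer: 6401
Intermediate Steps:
A(F) = 1 + 2*F (A(F) = 2*F + 1 = 1 + 2*F)
A(N)*6401 = (1 + 2*0)*6401 = (1 + 0)*6401 = 1*6401 = 6401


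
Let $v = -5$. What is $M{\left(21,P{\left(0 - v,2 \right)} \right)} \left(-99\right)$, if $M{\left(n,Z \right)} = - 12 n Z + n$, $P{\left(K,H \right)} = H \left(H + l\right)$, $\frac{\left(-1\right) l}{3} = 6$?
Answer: $-800415$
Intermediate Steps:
$l = -18$ ($l = \left(-3\right) 6 = -18$)
$P{\left(K,H \right)} = H \left(-18 + H\right)$ ($P{\left(K,H \right)} = H \left(H - 18\right) = H \left(-18 + H\right)$)
$M{\left(n,Z \right)} = n - 12 Z n$ ($M{\left(n,Z \right)} = - 12 Z n + n = n - 12 Z n$)
$M{\left(21,P{\left(0 - v,2 \right)} \right)} \left(-99\right) = 21 \left(1 - 12 \cdot 2 \left(-18 + 2\right)\right) \left(-99\right) = 21 \left(1 - 12 \cdot 2 \left(-16\right)\right) \left(-99\right) = 21 \left(1 - -384\right) \left(-99\right) = 21 \left(1 + 384\right) \left(-99\right) = 21 \cdot 385 \left(-99\right) = 8085 \left(-99\right) = -800415$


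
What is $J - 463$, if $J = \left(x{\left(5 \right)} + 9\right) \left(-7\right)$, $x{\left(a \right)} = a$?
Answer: $-561$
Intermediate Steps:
$J = -98$ ($J = \left(5 + 9\right) \left(-7\right) = 14 \left(-7\right) = -98$)
$J - 463 = -98 - 463 = -561$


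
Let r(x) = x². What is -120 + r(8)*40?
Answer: 2440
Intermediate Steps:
-120 + r(8)*40 = -120 + 8²*40 = -120 + 64*40 = -120 + 2560 = 2440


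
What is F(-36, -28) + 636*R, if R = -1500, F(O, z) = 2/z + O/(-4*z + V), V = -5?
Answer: -1429092611/1498 ≈ -9.5400e+5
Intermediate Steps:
F(O, z) = 2/z + O/(-5 - 4*z) (F(O, z) = 2/z + O/(-4*z - 5) = 2/z + O/(-5 - 4*z))
F(-36, -28) + 636*R = (10 + 8*(-28) - 1*(-36)*(-28))/((-28)*(5 + 4*(-28))) + 636*(-1500) = -(10 - 224 - 1008)/(28*(5 - 112)) - 954000 = -1/28*(-1222)/(-107) - 954000 = -1/28*(-1/107)*(-1222) - 954000 = -611/1498 - 954000 = -1429092611/1498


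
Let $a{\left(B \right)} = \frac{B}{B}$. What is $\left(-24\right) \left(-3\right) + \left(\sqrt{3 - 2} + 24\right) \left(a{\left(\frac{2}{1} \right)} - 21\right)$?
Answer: $-428$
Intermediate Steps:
$a{\left(B \right)} = 1$
$\left(-24\right) \left(-3\right) + \left(\sqrt{3 - 2} + 24\right) \left(a{\left(\frac{2}{1} \right)} - 21\right) = \left(-24\right) \left(-3\right) + \left(\sqrt{3 - 2} + 24\right) \left(1 - 21\right) = 72 + \left(\sqrt{1} + 24\right) \left(-20\right) = 72 + \left(1 + 24\right) \left(-20\right) = 72 + 25 \left(-20\right) = 72 - 500 = -428$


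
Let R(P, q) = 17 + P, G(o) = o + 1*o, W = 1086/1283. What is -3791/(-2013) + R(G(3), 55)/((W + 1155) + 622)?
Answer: 8706585424/4591606701 ≈ 1.8962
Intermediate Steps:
W = 1086/1283 (W = 1086*(1/1283) = 1086/1283 ≈ 0.84645)
G(o) = 2*o (G(o) = o + o = 2*o)
-3791/(-2013) + R(G(3), 55)/((W + 1155) + 622) = -3791/(-2013) + (17 + 2*3)/((1086/1283 + 1155) + 622) = -3791*(-1/2013) + (17 + 6)/(1482951/1283 + 622) = 3791/2013 + 23/(2280977/1283) = 3791/2013 + 23*(1283/2280977) = 3791/2013 + 29509/2280977 = 8706585424/4591606701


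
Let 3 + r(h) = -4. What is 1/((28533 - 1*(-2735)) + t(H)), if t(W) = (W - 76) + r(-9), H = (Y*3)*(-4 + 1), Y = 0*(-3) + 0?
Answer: 1/31185 ≈ 3.2067e-5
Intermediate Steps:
r(h) = -7 (r(h) = -3 - 4 = -7)
Y = 0 (Y = 0 + 0 = 0)
H = 0 (H = (0*3)*(-4 + 1) = 0*(-3) = 0)
t(W) = -83 + W (t(W) = (W - 76) - 7 = (-76 + W) - 7 = -83 + W)
1/((28533 - 1*(-2735)) + t(H)) = 1/((28533 - 1*(-2735)) + (-83 + 0)) = 1/((28533 + 2735) - 83) = 1/(31268 - 83) = 1/31185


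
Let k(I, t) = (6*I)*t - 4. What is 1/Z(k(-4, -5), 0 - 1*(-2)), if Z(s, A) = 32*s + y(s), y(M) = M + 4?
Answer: 1/3832 ≈ 0.00026096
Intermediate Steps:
y(M) = 4 + M
k(I, t) = -4 + 6*I*t (k(I, t) = 6*I*t - 4 = -4 + 6*I*t)
Z(s, A) = 4 + 33*s (Z(s, A) = 32*s + (4 + s) = 4 + 33*s)
1/Z(k(-4, -5), 0 - 1*(-2)) = 1/(4 + 33*(-4 + 6*(-4)*(-5))) = 1/(4 + 33*(-4 + 120)) = 1/(4 + 33*116) = 1/(4 + 3828) = 1/3832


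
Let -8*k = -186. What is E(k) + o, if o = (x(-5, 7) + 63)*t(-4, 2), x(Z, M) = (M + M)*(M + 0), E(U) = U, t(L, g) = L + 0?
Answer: -2483/4 ≈ -620.75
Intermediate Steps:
k = 93/4 (k = -⅛*(-186) = 93/4 ≈ 23.250)
t(L, g) = L
x(Z, M) = 2*M² (x(Z, M) = (2*M)*M = 2*M²)
o = -644 (o = (2*7² + 63)*(-4) = (2*49 + 63)*(-4) = (98 + 63)*(-4) = 161*(-4) = -644)
E(k) + o = 93/4 - 644 = -2483/4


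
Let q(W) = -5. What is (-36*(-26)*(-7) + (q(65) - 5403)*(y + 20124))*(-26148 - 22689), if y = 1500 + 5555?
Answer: 7178579150808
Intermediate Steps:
y = 7055
(-36*(-26)*(-7) + (q(65) - 5403)*(y + 20124))*(-26148 - 22689) = (-36*(-26)*(-7) + (-5 - 5403)*(7055 + 20124))*(-26148 - 22689) = (936*(-7) - 5408*27179)*(-48837) = (-6552 - 146984032)*(-48837) = -146990584*(-48837) = 7178579150808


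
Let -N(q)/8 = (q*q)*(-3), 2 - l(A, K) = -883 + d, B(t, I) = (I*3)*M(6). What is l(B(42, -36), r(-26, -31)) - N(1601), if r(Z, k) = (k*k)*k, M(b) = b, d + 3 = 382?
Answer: -61516318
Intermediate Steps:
d = 379 (d = -3 + 382 = 379)
r(Z, k) = k**3 (r(Z, k) = k**2*k = k**3)
B(t, I) = 18*I (B(t, I) = (I*3)*6 = (3*I)*6 = 18*I)
l(A, K) = 506 (l(A, K) = 2 - (-883 + 379) = 2 - 1*(-504) = 2 + 504 = 506)
N(q) = 24*q**2 (N(q) = -8*q*q*(-3) = -8*q**2*(-3) = -(-24)*q**2 = 24*q**2)
l(B(42, -36), r(-26, -31)) - N(1601) = 506 - 24*1601**2 = 506 - 24*2563201 = 506 - 1*61516824 = 506 - 61516824 = -61516318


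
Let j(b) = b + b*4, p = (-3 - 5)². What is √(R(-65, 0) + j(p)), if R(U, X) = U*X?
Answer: 8*√5 ≈ 17.889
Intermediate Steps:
p = 64 (p = (-8)² = 64)
j(b) = 5*b (j(b) = b + 4*b = 5*b)
√(R(-65, 0) + j(p)) = √(-65*0 + 5*64) = √(0 + 320) = √320 = 8*√5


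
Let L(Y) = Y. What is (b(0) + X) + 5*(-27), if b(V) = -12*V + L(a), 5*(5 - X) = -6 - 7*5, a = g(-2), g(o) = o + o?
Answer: -629/5 ≈ -125.80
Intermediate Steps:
g(o) = 2*o
a = -4 (a = 2*(-2) = -4)
X = 66/5 (X = 5 - (-6 - 7*5)/5 = 5 - (-6 - 35)/5 = 5 - 1/5*(-41) = 5 + 41/5 = 66/5 ≈ 13.200)
b(V) = -4 - 12*V (b(V) = -12*V - 4 = -4 - 12*V)
(b(0) + X) + 5*(-27) = ((-4 - 12*0) + 66/5) + 5*(-27) = ((-4 + 0) + 66/5) - 135 = (-4 + 66/5) - 135 = 46/5 - 135 = -629/5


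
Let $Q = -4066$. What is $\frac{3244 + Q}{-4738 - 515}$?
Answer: $\frac{274}{1751} \approx 0.15648$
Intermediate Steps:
$\frac{3244 + Q}{-4738 - 515} = \frac{3244 - 4066}{-4738 - 515} = - \frac{822}{-5253} = \left(-822\right) \left(- \frac{1}{5253}\right) = \frac{274}{1751}$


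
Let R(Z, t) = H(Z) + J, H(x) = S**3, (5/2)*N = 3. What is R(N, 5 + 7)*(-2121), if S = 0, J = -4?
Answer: 8484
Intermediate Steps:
N = 6/5 (N = (2/5)*3 = 6/5 ≈ 1.2000)
H(x) = 0 (H(x) = 0**3 = 0)
R(Z, t) = -4 (R(Z, t) = 0 - 4 = -4)
R(N, 5 + 7)*(-2121) = -4*(-2121) = 8484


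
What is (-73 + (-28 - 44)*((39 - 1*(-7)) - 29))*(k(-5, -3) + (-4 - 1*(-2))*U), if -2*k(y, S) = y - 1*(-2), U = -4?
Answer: -24643/2 ≈ -12322.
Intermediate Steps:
k(y, S) = -1 - y/2 (k(y, S) = -(y - 1*(-2))/2 = -(y + 2)/2 = -(2 + y)/2 = -1 - y/2)
(-73 + (-28 - 44)*((39 - 1*(-7)) - 29))*(k(-5, -3) + (-4 - 1*(-2))*U) = (-73 + (-28 - 44)*((39 - 1*(-7)) - 29))*((-1 - ½*(-5)) + (-4 - 1*(-2))*(-4)) = (-73 - 72*((39 + 7) - 29))*((-1 + 5/2) + (-4 + 2)*(-4)) = (-73 - 72*(46 - 29))*(3/2 - 2*(-4)) = (-73 - 72*17)*(3/2 + 8) = (-73 - 1224)*(19/2) = -1297*19/2 = -24643/2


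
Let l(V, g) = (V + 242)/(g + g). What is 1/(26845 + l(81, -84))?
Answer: 168/4509637 ≈ 3.7254e-5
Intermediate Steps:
l(V, g) = (242 + V)/(2*g) (l(V, g) = (242 + V)/((2*g)) = (242 + V)*(1/(2*g)) = (242 + V)/(2*g))
1/(26845 + l(81, -84)) = 1/(26845 + (½)*(242 + 81)/(-84)) = 1/(26845 + (½)*(-1/84)*323) = 1/(26845 - 323/168) = 1/(4509637/168) = 168/4509637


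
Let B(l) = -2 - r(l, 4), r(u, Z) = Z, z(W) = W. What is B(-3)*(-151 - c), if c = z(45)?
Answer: 1176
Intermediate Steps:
c = 45
B(l) = -6 (B(l) = -2 - 1*4 = -2 - 4 = -6)
B(-3)*(-151 - c) = -6*(-151 - 1*45) = -6*(-151 - 45) = -6*(-196) = 1176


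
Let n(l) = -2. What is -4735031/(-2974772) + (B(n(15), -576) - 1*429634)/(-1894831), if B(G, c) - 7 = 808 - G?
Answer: 10247716329485/5636690203532 ≈ 1.8180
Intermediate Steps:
B(G, c) = 815 - G (B(G, c) = 7 + (808 - G) = 815 - G)
-4735031/(-2974772) + (B(n(15), -576) - 1*429634)/(-1894831) = -4735031/(-2974772) + ((815 - 1*(-2)) - 1*429634)/(-1894831) = -4735031*(-1/2974772) + ((815 + 2) - 429634)*(-1/1894831) = 4735031/2974772 + (817 - 429634)*(-1/1894831) = 4735031/2974772 - 428817*(-1/1894831) = 4735031/2974772 + 428817/1894831 = 10247716329485/5636690203532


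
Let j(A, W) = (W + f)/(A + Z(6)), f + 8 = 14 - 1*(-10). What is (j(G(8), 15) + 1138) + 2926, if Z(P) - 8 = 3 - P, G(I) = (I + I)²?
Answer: 1060735/261 ≈ 4064.1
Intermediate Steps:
G(I) = 4*I² (G(I) = (2*I)² = 4*I²)
Z(P) = 11 - P (Z(P) = 8 + (3 - P) = 11 - P)
f = 16 (f = -8 + (14 - 1*(-10)) = -8 + (14 + 10) = -8 + 24 = 16)
j(A, W) = (16 + W)/(5 + A) (j(A, W) = (W + 16)/(A + (11 - 1*6)) = (16 + W)/(A + (11 - 6)) = (16 + W)/(A + 5) = (16 + W)/(5 + A))
(j(G(8), 15) + 1138) + 2926 = ((16 + 15)/(5 + 4*8²) + 1138) + 2926 = (31/(5 + 4*64) + 1138) + 2926 = (31/(5 + 256) + 1138) + 2926 = (31/261 + 1138) + 2926 = 297049/261 + 2926 = 1060735/261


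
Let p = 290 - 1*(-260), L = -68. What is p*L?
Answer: -37400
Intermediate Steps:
p = 550 (p = 290 + 260 = 550)
p*L = 550*(-68) = -37400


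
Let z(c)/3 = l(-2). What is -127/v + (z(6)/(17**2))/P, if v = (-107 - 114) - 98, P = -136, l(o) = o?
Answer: 2496761/6268988 ≈ 0.39827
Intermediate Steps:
z(c) = -6 (z(c) = 3*(-2) = -6)
v = -319 (v = -221 - 98 = -319)
-127/v + (z(6)/(17**2))/P = -127/(-319) - 6/(17**2)/(-136) = -127*(-1/319) - 6/289*(-1/136) = 127/319 - 6*1/289*(-1/136) = 127/319 - 6/289*(-1/136) = 127/319 + 3/19652 = 2496761/6268988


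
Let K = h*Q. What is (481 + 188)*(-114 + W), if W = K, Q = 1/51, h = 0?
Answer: -76266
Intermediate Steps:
Q = 1/51 ≈ 0.019608
K = 0 (K = 0*(1/51) = 0)
W = 0
(481 + 188)*(-114 + W) = (481 + 188)*(-114 + 0) = 669*(-114) = -76266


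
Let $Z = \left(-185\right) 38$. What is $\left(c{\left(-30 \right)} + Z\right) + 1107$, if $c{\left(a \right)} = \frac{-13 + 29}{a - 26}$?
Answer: $- \frac{41463}{7} \approx -5923.3$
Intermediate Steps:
$c{\left(a \right)} = \frac{16}{-26 + a}$
$Z = -7030$
$\left(c{\left(-30 \right)} + Z\right) + 1107 = \left(\frac{16}{-26 - 30} - 7030\right) + 1107 = \left(\frac{16}{-56} - 7030\right) + 1107 = \left(16 \left(- \frac{1}{56}\right) - 7030\right) + 1107 = \left(- \frac{2}{7} - 7030\right) + 1107 = - \frac{49212}{7} + 1107 = - \frac{41463}{7}$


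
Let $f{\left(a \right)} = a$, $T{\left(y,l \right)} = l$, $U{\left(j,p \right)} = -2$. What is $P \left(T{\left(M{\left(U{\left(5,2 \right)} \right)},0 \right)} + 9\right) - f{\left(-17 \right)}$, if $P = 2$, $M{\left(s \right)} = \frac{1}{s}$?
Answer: $35$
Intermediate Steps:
$P \left(T{\left(M{\left(U{\left(5,2 \right)} \right)},0 \right)} + 9\right) - f{\left(-17 \right)} = 2 \left(0 + 9\right) - -17 = 2 \cdot 9 + 17 = 18 + 17 = 35$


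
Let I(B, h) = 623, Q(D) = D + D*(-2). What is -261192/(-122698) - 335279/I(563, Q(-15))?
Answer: -2926810009/5460061 ≈ -536.04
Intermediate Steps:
Q(D) = -D (Q(D) = D - 2*D = -D)
-261192/(-122698) - 335279/I(563, Q(-15)) = -261192/(-122698) - 335279/623 = -261192*(-1/122698) - 335279*1/623 = 130596/61349 - 47897/89 = -2926810009/5460061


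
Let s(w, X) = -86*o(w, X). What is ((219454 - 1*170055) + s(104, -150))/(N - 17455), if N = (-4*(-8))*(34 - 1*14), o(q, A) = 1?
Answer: -49313/16815 ≈ -2.9327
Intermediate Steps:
s(w, X) = -86 (s(w, X) = -86*1 = -86)
N = 640 (N = 32*(34 - 14) = 32*20 = 640)
((219454 - 1*170055) + s(104, -150))/(N - 17455) = ((219454 - 1*170055) - 86)/(640 - 17455) = ((219454 - 170055) - 86)/(-16815) = (49399 - 86)*(-1/16815) = 49313*(-1/16815) = -49313/16815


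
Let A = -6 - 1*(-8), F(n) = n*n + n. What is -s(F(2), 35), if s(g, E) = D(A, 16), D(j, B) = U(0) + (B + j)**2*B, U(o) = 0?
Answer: -5184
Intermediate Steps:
F(n) = n + n**2 (F(n) = n**2 + n = n + n**2)
A = 2 (A = -6 + 8 = 2)
D(j, B) = B*(B + j)**2 (D(j, B) = 0 + (B + j)**2*B = 0 + B*(B + j)**2 = B*(B + j)**2)
s(g, E) = 5184 (s(g, E) = 16*(16 + 2)**2 = 16*18**2 = 16*324 = 5184)
-s(F(2), 35) = -1*5184 = -5184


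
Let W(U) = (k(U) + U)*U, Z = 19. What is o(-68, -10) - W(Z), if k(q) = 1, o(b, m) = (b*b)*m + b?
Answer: -46688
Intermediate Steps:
o(b, m) = b + m*b² (o(b, m) = b²*m + b = m*b² + b = b + m*b²)
W(U) = U*(1 + U) (W(U) = (1 + U)*U = U*(1 + U))
o(-68, -10) - W(Z) = -68*(1 - 68*(-10)) - 19*(1 + 19) = -68*(1 + 680) - 19*20 = -68*681 - 1*380 = -46308 - 380 = -46688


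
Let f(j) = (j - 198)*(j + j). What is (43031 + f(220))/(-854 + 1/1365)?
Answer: -71950515/1165709 ≈ -61.723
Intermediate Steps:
f(j) = 2*j*(-198 + j) (f(j) = (-198 + j)*(2*j) = 2*j*(-198 + j))
(43031 + f(220))/(-854 + 1/1365) = (43031 + 2*220*(-198 + 220))/(-854 + 1/1365) = (43031 + 2*220*22)/(-854 + 1/1365) = (43031 + 9680)/(-1165709/1365) = 52711*(-1365/1165709) = -71950515/1165709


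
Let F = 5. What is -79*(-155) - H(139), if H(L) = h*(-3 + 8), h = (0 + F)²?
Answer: 12120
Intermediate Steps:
h = 25 (h = (0 + 5)² = 5² = 25)
H(L) = 125 (H(L) = 25*(-3 + 8) = 25*5 = 125)
-79*(-155) - H(139) = -79*(-155) - 1*125 = 12245 - 125 = 12120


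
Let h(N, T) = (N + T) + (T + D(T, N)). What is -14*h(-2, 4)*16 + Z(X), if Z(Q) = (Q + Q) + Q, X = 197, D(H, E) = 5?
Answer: -1873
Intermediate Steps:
Z(Q) = 3*Q (Z(Q) = 2*Q + Q = 3*Q)
h(N, T) = 5 + N + 2*T (h(N, T) = (N + T) + (T + 5) = (N + T) + (5 + T) = 5 + N + 2*T)
-14*h(-2, 4)*16 + Z(X) = -14*(5 - 2 + 2*4)*16 + 3*197 = -14*(5 - 2 + 8)*16 + 591 = -14*11*16 + 591 = -154*16 + 591 = -2464 + 591 = -1873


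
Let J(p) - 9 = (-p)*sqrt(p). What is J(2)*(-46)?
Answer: -414 + 92*sqrt(2) ≈ -283.89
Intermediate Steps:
J(p) = 9 - p**(3/2) (J(p) = 9 + (-p)*sqrt(p) = 9 - p**(3/2))
J(2)*(-46) = (9 - 2**(3/2))*(-46) = (9 - 2*sqrt(2))*(-46) = -414 + 92*sqrt(2)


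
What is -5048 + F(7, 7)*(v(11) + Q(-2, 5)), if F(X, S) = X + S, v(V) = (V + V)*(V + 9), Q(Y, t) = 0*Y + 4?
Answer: 1168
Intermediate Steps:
Q(Y, t) = 4 (Q(Y, t) = 0 + 4 = 4)
v(V) = 2*V*(9 + V) (v(V) = (2*V)*(9 + V) = 2*V*(9 + V))
F(X, S) = S + X
-5048 + F(7, 7)*(v(11) + Q(-2, 5)) = -5048 + (7 + 7)*(2*11*(9 + 11) + 4) = -5048 + 14*(2*11*20 + 4) = -5048 + 14*(440 + 4) = -5048 + 14*444 = -5048 + 6216 = 1168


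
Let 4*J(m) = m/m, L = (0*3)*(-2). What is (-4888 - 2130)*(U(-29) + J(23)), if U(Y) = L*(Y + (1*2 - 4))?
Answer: -3509/2 ≈ -1754.5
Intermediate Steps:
L = 0 (L = 0*(-2) = 0)
U(Y) = 0 (U(Y) = 0*(Y + (1*2 - 4)) = 0*(Y + (2 - 4)) = 0*(Y - 2) = 0*(-2 + Y) = 0)
J(m) = ¼ (J(m) = (m/m)/4 = (¼)*1 = ¼)
(-4888 - 2130)*(U(-29) + J(23)) = (-4888 - 2130)*(0 + ¼) = -7018*¼ = -3509/2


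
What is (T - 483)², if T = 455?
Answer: 784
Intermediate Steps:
(T - 483)² = (455 - 483)² = (-28)² = 784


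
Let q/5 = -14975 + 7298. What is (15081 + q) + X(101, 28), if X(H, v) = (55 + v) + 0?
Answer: -23221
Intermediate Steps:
X(H, v) = 55 + v
q = -38385 (q = 5*(-14975 + 7298) = 5*(-7677) = -38385)
(15081 + q) + X(101, 28) = (15081 - 38385) + (55 + 28) = -23304 + 83 = -23221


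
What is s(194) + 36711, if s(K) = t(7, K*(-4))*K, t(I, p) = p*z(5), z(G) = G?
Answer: -716009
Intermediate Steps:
t(I, p) = 5*p (t(I, p) = p*5 = 5*p)
s(K) = -20*K² (s(K) = (5*(K*(-4)))*K = (5*(-4*K))*K = (-20*K)*K = -20*K²)
s(194) + 36711 = -20*194² + 36711 = -20*37636 + 36711 = -752720 + 36711 = -716009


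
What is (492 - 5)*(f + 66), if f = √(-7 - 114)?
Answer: 32142 + 5357*I ≈ 32142.0 + 5357.0*I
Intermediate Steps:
f = 11*I (f = √(-121) = 11*I ≈ 11.0*I)
(492 - 5)*(f + 66) = (492 - 5)*(11*I + 66) = 487*(66 + 11*I) = 32142 + 5357*I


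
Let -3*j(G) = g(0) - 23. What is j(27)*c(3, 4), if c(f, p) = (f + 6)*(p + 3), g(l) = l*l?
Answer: 483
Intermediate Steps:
g(l) = l²
j(G) = 23/3 (j(G) = -(0² - 23)/3 = -(0 - 23)/3 = -⅓*(-23) = 23/3)
c(f, p) = (3 + p)*(6 + f) (c(f, p) = (6 + f)*(3 + p) = (3 + p)*(6 + f))
j(27)*c(3, 4) = 23*(18 + 3*3 + 6*4 + 3*4)/3 = 23*(18 + 9 + 24 + 12)/3 = (23/3)*63 = 483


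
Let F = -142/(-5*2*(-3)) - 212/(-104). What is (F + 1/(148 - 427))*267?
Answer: -8710697/12090 ≈ -720.49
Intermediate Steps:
F = -1051/390 (F = -142/((-10*(-3))) - 212*(-1/104) = -142/30 + 53/26 = -142*1/30 + 53/26 = -71/15 + 53/26 = -1051/390 ≈ -2.6949)
(F + 1/(148 - 427))*267 = (-1051/390 + 1/(148 - 427))*267 = (-1051/390 + 1/(-279))*267 = (-1051/390 - 1/279)*267 = -97873/36270*267 = -8710697/12090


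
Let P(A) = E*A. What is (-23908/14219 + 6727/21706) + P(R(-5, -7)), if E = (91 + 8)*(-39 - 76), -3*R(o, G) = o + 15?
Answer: 11712374155465/308637614 ≈ 37949.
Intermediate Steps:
R(o, G) = -5 - o/3 (R(o, G) = -(o + 15)/3 = -(15 + o)/3 = -5 - o/3)
E = -11385 (E = 99*(-115) = -11385)
P(A) = -11385*A
(-23908/14219 + 6727/21706) + P(R(-5, -7)) = (-23908/14219 + 6727/21706) - 11385*(-5 - ⅓*(-5)) = (-23908*1/14219 + 6727*(1/21706)) - 11385*(-5 + 5/3) = (-23908/14219 + 6727/21706) - 11385*(-10/3) = -423295835/308637614 + 37950 = 11712374155465/308637614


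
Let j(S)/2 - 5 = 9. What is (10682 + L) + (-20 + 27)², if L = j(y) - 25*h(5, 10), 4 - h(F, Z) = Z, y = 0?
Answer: 10909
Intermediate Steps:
j(S) = 28 (j(S) = 10 + 2*9 = 10 + 18 = 28)
h(F, Z) = 4 - Z
L = 178 (L = 28 - 25*(4 - 1*10) = 28 - 25*(4 - 10) = 28 - 25*(-6) = 28 + 150 = 178)
(10682 + L) + (-20 + 27)² = (10682 + 178) + (-20 + 27)² = 10860 + 7² = 10860 + 49 = 10909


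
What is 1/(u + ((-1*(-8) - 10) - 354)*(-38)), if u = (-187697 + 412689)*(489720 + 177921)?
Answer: 1/150213897400 ≈ 6.6572e-12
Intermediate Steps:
u = 150213883872 (u = 224992*667641 = 150213883872)
1/(u + ((-1*(-8) - 10) - 354)*(-38)) = 1/(150213883872 + ((-1*(-8) - 10) - 354)*(-38)) = 1/(150213883872 + ((8 - 10) - 354)*(-38)) = 1/(150213883872 + (-2 - 354)*(-38)) = 1/(150213883872 - 356*(-38)) = 1/(150213883872 + 13528) = 1/150213897400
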